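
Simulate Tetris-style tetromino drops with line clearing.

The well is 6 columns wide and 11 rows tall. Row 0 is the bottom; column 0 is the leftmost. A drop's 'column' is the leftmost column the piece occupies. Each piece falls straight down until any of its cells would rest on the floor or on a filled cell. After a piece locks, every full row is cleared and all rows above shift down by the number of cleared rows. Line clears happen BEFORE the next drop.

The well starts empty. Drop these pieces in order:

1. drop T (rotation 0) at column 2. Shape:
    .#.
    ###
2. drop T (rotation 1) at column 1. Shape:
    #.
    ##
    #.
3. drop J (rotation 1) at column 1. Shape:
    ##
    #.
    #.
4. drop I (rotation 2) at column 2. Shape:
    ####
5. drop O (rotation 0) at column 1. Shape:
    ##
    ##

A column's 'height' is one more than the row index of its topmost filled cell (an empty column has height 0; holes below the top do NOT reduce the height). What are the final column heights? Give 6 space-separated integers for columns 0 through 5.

Drop 1: T rot0 at col 2 lands with bottom-row=0; cleared 0 line(s) (total 0); column heights now [0 0 1 2 1 0], max=2
Drop 2: T rot1 at col 1 lands with bottom-row=0; cleared 0 line(s) (total 0); column heights now [0 3 2 2 1 0], max=3
Drop 3: J rot1 at col 1 lands with bottom-row=3; cleared 0 line(s) (total 0); column heights now [0 6 6 2 1 0], max=6
Drop 4: I rot2 at col 2 lands with bottom-row=6; cleared 0 line(s) (total 0); column heights now [0 6 7 7 7 7], max=7
Drop 5: O rot0 at col 1 lands with bottom-row=7; cleared 0 line(s) (total 0); column heights now [0 9 9 7 7 7], max=9

Answer: 0 9 9 7 7 7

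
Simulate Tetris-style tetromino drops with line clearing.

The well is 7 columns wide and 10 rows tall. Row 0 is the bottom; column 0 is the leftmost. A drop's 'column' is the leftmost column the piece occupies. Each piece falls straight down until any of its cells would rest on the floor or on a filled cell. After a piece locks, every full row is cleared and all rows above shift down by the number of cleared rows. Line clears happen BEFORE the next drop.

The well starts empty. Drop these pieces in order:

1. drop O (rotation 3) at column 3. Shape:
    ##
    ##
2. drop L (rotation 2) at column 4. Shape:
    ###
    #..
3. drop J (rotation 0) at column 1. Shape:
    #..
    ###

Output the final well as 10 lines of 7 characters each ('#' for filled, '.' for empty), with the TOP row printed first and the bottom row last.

Answer: .......
.......
.......
.......
.......
.......
.#..###
.####..
...##..
...##..

Derivation:
Drop 1: O rot3 at col 3 lands with bottom-row=0; cleared 0 line(s) (total 0); column heights now [0 0 0 2 2 0 0], max=2
Drop 2: L rot2 at col 4 lands with bottom-row=2; cleared 0 line(s) (total 0); column heights now [0 0 0 2 4 4 4], max=4
Drop 3: J rot0 at col 1 lands with bottom-row=2; cleared 0 line(s) (total 0); column heights now [0 4 3 3 4 4 4], max=4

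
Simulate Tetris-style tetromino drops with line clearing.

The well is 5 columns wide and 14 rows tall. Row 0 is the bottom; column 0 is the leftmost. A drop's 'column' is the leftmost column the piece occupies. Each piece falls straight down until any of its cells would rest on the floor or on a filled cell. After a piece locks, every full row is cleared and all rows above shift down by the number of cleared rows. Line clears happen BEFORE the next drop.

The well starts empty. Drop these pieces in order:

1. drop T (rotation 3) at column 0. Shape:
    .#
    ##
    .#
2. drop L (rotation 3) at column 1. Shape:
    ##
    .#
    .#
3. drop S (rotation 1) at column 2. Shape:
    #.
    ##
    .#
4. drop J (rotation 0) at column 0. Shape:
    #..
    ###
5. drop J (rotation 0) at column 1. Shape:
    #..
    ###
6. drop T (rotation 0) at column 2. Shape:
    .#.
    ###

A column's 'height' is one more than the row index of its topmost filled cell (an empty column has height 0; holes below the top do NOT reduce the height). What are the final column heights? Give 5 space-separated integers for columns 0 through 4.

Drop 1: T rot3 at col 0 lands with bottom-row=0; cleared 0 line(s) (total 0); column heights now [2 3 0 0 0], max=3
Drop 2: L rot3 at col 1 lands with bottom-row=1; cleared 0 line(s) (total 0); column heights now [2 4 4 0 0], max=4
Drop 3: S rot1 at col 2 lands with bottom-row=3; cleared 0 line(s) (total 0); column heights now [2 4 6 5 0], max=6
Drop 4: J rot0 at col 0 lands with bottom-row=6; cleared 0 line(s) (total 0); column heights now [8 7 7 5 0], max=8
Drop 5: J rot0 at col 1 lands with bottom-row=7; cleared 0 line(s) (total 0); column heights now [8 9 8 8 0], max=9
Drop 6: T rot0 at col 2 lands with bottom-row=8; cleared 0 line(s) (total 0); column heights now [8 9 9 10 9], max=10

Answer: 8 9 9 10 9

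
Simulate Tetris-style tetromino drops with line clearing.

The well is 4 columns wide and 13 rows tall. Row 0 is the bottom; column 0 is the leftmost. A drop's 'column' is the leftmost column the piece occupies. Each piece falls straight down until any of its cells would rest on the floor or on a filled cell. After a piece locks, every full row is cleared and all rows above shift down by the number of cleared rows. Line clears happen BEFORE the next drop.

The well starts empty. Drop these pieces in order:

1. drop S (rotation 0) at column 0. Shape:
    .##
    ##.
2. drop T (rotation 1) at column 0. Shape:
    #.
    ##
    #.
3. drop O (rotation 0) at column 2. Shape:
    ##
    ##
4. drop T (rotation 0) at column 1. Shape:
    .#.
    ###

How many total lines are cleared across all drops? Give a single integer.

Drop 1: S rot0 at col 0 lands with bottom-row=0; cleared 0 line(s) (total 0); column heights now [1 2 2 0], max=2
Drop 2: T rot1 at col 0 lands with bottom-row=1; cleared 0 line(s) (total 0); column heights now [4 3 2 0], max=4
Drop 3: O rot0 at col 2 lands with bottom-row=2; cleared 1 line(s) (total 1); column heights now [3 2 3 3], max=3
Drop 4: T rot0 at col 1 lands with bottom-row=3; cleared 0 line(s) (total 1); column heights now [3 4 5 4], max=5

Answer: 1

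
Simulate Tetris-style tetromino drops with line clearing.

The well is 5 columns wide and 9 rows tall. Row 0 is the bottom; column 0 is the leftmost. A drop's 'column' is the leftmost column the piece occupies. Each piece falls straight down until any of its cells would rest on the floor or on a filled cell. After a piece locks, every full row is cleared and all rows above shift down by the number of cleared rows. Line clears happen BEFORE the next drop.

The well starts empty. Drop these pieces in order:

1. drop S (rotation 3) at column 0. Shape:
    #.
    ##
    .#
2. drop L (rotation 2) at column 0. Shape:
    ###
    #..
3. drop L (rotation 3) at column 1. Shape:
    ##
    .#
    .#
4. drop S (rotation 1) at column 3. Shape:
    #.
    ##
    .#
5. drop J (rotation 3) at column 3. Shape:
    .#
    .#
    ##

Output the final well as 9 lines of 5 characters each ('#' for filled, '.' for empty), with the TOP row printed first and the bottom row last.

Answer: .....
.##..
..#..
..#.#
###.#
#..##
#..#.
##.##
.#..#

Derivation:
Drop 1: S rot3 at col 0 lands with bottom-row=0; cleared 0 line(s) (total 0); column heights now [3 2 0 0 0], max=3
Drop 2: L rot2 at col 0 lands with bottom-row=3; cleared 0 line(s) (total 0); column heights now [5 5 5 0 0], max=5
Drop 3: L rot3 at col 1 lands with bottom-row=5; cleared 0 line(s) (total 0); column heights now [5 8 8 0 0], max=8
Drop 4: S rot1 at col 3 lands with bottom-row=0; cleared 0 line(s) (total 0); column heights now [5 8 8 3 2], max=8
Drop 5: J rot3 at col 3 lands with bottom-row=3; cleared 0 line(s) (total 0); column heights now [5 8 8 4 6], max=8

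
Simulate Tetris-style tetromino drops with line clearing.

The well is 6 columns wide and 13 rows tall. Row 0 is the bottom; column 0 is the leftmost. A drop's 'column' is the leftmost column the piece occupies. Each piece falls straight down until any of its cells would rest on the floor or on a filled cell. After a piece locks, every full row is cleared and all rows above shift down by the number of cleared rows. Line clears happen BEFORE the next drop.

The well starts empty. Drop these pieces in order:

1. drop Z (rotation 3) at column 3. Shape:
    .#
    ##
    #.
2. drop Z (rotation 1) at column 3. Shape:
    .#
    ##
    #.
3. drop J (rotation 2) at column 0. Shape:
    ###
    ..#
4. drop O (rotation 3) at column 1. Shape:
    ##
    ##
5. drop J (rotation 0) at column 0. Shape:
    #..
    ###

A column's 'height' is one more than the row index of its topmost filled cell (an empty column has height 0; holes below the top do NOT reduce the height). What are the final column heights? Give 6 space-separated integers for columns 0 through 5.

Drop 1: Z rot3 at col 3 lands with bottom-row=0; cleared 0 line(s) (total 0); column heights now [0 0 0 2 3 0], max=3
Drop 2: Z rot1 at col 3 lands with bottom-row=2; cleared 0 line(s) (total 0); column heights now [0 0 0 4 5 0], max=5
Drop 3: J rot2 at col 0 lands with bottom-row=0; cleared 0 line(s) (total 0); column heights now [2 2 2 4 5 0], max=5
Drop 4: O rot3 at col 1 lands with bottom-row=2; cleared 0 line(s) (total 0); column heights now [2 4 4 4 5 0], max=5
Drop 5: J rot0 at col 0 lands with bottom-row=4; cleared 0 line(s) (total 0); column heights now [6 5 5 4 5 0], max=6

Answer: 6 5 5 4 5 0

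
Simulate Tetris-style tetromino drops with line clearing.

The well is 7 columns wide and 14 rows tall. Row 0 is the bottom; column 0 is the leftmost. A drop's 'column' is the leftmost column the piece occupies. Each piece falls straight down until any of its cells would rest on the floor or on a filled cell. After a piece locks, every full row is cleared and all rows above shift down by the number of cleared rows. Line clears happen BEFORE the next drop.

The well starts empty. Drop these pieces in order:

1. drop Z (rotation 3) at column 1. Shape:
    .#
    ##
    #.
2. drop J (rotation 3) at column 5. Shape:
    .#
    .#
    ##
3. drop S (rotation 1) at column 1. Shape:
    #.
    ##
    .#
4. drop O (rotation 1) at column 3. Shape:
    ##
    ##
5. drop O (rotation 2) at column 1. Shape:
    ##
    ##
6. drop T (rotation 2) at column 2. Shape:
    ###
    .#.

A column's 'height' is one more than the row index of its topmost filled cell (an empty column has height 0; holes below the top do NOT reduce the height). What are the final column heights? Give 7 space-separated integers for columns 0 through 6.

Answer: 0 8 9 9 9 1 3

Derivation:
Drop 1: Z rot3 at col 1 lands with bottom-row=0; cleared 0 line(s) (total 0); column heights now [0 2 3 0 0 0 0], max=3
Drop 2: J rot3 at col 5 lands with bottom-row=0; cleared 0 line(s) (total 0); column heights now [0 2 3 0 0 1 3], max=3
Drop 3: S rot1 at col 1 lands with bottom-row=3; cleared 0 line(s) (total 0); column heights now [0 6 5 0 0 1 3], max=6
Drop 4: O rot1 at col 3 lands with bottom-row=0; cleared 0 line(s) (total 0); column heights now [0 6 5 2 2 1 3], max=6
Drop 5: O rot2 at col 1 lands with bottom-row=6; cleared 0 line(s) (total 0); column heights now [0 8 8 2 2 1 3], max=8
Drop 6: T rot2 at col 2 lands with bottom-row=7; cleared 0 line(s) (total 0); column heights now [0 8 9 9 9 1 3], max=9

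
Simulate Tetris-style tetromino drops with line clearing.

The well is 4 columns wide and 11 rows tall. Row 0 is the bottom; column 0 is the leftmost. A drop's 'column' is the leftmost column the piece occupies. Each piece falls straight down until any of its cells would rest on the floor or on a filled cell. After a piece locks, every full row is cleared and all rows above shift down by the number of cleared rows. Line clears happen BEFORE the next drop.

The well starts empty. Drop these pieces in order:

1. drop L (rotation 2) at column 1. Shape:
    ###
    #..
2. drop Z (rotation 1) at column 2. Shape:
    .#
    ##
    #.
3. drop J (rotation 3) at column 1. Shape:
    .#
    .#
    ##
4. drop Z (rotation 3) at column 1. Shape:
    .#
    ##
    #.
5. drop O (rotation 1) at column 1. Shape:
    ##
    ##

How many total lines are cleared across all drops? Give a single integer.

Answer: 0

Derivation:
Drop 1: L rot2 at col 1 lands with bottom-row=0; cleared 0 line(s) (total 0); column heights now [0 2 2 2], max=2
Drop 2: Z rot1 at col 2 lands with bottom-row=2; cleared 0 line(s) (total 0); column heights now [0 2 4 5], max=5
Drop 3: J rot3 at col 1 lands with bottom-row=4; cleared 0 line(s) (total 0); column heights now [0 5 7 5], max=7
Drop 4: Z rot3 at col 1 lands with bottom-row=6; cleared 0 line(s) (total 0); column heights now [0 8 9 5], max=9
Drop 5: O rot1 at col 1 lands with bottom-row=9; cleared 0 line(s) (total 0); column heights now [0 11 11 5], max=11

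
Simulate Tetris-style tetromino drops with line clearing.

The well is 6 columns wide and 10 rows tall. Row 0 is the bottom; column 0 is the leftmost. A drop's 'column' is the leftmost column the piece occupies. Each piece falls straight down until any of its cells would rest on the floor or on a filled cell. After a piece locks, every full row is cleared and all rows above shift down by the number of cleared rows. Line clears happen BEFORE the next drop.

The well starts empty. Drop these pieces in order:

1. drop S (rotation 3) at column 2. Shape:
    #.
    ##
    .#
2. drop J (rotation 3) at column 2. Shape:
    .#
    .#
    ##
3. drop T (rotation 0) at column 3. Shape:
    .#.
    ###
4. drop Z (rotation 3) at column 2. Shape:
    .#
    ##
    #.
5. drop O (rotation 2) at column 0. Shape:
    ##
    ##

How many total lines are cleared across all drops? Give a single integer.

Answer: 0

Derivation:
Drop 1: S rot3 at col 2 lands with bottom-row=0; cleared 0 line(s) (total 0); column heights now [0 0 3 2 0 0], max=3
Drop 2: J rot3 at col 2 lands with bottom-row=3; cleared 0 line(s) (total 0); column heights now [0 0 4 6 0 0], max=6
Drop 3: T rot0 at col 3 lands with bottom-row=6; cleared 0 line(s) (total 0); column heights now [0 0 4 7 8 7], max=8
Drop 4: Z rot3 at col 2 lands with bottom-row=6; cleared 0 line(s) (total 0); column heights now [0 0 8 9 8 7], max=9
Drop 5: O rot2 at col 0 lands with bottom-row=0; cleared 0 line(s) (total 0); column heights now [2 2 8 9 8 7], max=9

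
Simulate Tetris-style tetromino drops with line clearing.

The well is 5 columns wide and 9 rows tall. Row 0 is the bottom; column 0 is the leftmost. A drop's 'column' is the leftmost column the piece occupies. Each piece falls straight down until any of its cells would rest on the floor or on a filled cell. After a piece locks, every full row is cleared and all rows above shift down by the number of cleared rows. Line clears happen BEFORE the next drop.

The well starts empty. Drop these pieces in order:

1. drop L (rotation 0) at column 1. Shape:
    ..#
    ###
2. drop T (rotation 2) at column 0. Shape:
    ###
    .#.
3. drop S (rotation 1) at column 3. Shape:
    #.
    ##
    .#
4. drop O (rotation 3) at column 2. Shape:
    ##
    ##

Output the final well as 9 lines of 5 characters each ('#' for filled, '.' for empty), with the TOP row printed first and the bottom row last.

Drop 1: L rot0 at col 1 lands with bottom-row=0; cleared 0 line(s) (total 0); column heights now [0 1 1 2 0], max=2
Drop 2: T rot2 at col 0 lands with bottom-row=1; cleared 0 line(s) (total 0); column heights now [3 3 3 2 0], max=3
Drop 3: S rot1 at col 3 lands with bottom-row=1; cleared 1 line(s) (total 1); column heights now [0 2 1 3 2], max=3
Drop 4: O rot3 at col 2 lands with bottom-row=3; cleared 0 line(s) (total 1); column heights now [0 2 5 5 2], max=5

Answer: .....
.....
.....
.....
..##.
..##.
...#.
.#.##
.###.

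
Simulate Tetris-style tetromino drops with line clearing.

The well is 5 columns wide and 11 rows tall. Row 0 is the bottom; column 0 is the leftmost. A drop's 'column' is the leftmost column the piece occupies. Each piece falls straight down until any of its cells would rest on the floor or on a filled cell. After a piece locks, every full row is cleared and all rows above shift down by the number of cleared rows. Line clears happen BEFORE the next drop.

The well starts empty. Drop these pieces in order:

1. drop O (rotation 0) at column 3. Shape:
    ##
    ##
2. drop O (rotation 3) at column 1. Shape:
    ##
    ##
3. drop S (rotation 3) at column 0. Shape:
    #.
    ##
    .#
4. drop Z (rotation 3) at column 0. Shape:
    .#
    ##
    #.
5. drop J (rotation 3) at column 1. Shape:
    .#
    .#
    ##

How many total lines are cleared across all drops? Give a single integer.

Drop 1: O rot0 at col 3 lands with bottom-row=0; cleared 0 line(s) (total 0); column heights now [0 0 0 2 2], max=2
Drop 2: O rot3 at col 1 lands with bottom-row=0; cleared 0 line(s) (total 0); column heights now [0 2 2 2 2], max=2
Drop 3: S rot3 at col 0 lands with bottom-row=2; cleared 0 line(s) (total 0); column heights now [5 4 2 2 2], max=5
Drop 4: Z rot3 at col 0 lands with bottom-row=5; cleared 0 line(s) (total 0); column heights now [7 8 2 2 2], max=8
Drop 5: J rot3 at col 1 lands with bottom-row=8; cleared 0 line(s) (total 0); column heights now [7 9 11 2 2], max=11

Answer: 0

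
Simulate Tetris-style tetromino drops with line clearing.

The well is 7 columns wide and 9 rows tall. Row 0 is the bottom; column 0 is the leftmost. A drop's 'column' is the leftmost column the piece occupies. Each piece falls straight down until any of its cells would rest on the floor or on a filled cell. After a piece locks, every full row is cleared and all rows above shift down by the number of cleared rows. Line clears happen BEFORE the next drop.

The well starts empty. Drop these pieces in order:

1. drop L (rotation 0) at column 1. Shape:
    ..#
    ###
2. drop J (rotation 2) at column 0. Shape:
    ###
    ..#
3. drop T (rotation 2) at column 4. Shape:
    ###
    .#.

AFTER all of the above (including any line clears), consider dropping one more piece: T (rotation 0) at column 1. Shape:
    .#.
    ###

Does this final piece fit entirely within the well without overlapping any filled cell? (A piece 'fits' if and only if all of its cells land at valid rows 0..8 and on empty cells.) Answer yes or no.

Answer: yes

Derivation:
Drop 1: L rot0 at col 1 lands with bottom-row=0; cleared 0 line(s) (total 0); column heights now [0 1 1 2 0 0 0], max=2
Drop 2: J rot2 at col 0 lands with bottom-row=1; cleared 0 line(s) (total 0); column heights now [3 3 3 2 0 0 0], max=3
Drop 3: T rot2 at col 4 lands with bottom-row=0; cleared 0 line(s) (total 0); column heights now [3 3 3 2 2 2 2], max=3
Test piece T rot0 at col 1 (width 3): heights before test = [3 3 3 2 2 2 2]; fits = True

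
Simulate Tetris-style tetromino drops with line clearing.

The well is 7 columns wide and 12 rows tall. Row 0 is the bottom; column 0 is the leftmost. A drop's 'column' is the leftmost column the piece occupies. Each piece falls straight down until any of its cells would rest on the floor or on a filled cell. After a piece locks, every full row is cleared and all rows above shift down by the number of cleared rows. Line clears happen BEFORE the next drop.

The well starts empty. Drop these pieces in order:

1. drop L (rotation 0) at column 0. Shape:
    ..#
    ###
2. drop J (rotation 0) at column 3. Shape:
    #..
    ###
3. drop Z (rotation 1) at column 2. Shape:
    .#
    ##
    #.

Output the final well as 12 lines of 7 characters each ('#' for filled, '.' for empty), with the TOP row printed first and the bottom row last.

Drop 1: L rot0 at col 0 lands with bottom-row=0; cleared 0 line(s) (total 0); column heights now [1 1 2 0 0 0 0], max=2
Drop 2: J rot0 at col 3 lands with bottom-row=0; cleared 0 line(s) (total 0); column heights now [1 1 2 2 1 1 0], max=2
Drop 3: Z rot1 at col 2 lands with bottom-row=2; cleared 0 line(s) (total 0); column heights now [1 1 4 5 1 1 0], max=5

Answer: .......
.......
.......
.......
.......
.......
.......
...#...
..##...
..#....
..##...
######.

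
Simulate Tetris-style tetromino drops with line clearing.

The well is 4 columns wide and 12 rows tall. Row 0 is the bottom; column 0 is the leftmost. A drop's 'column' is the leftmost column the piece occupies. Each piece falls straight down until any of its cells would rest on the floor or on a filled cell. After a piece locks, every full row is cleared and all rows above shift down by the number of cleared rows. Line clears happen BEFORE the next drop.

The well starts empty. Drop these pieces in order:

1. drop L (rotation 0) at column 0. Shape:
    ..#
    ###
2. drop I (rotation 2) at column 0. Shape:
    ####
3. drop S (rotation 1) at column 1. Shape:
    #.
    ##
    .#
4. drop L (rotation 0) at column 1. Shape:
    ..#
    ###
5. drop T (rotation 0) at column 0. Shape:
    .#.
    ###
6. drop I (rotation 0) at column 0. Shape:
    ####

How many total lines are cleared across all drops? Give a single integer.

Drop 1: L rot0 at col 0 lands with bottom-row=0; cleared 0 line(s) (total 0); column heights now [1 1 2 0], max=2
Drop 2: I rot2 at col 0 lands with bottom-row=2; cleared 1 line(s) (total 1); column heights now [1 1 2 0], max=2
Drop 3: S rot1 at col 1 lands with bottom-row=2; cleared 0 line(s) (total 1); column heights now [1 5 4 0], max=5
Drop 4: L rot0 at col 1 lands with bottom-row=5; cleared 0 line(s) (total 1); column heights now [1 6 6 7], max=7
Drop 5: T rot0 at col 0 lands with bottom-row=6; cleared 1 line(s) (total 2); column heights now [1 7 6 6], max=7
Drop 6: I rot0 at col 0 lands with bottom-row=7; cleared 1 line(s) (total 3); column heights now [1 7 6 6], max=7

Answer: 3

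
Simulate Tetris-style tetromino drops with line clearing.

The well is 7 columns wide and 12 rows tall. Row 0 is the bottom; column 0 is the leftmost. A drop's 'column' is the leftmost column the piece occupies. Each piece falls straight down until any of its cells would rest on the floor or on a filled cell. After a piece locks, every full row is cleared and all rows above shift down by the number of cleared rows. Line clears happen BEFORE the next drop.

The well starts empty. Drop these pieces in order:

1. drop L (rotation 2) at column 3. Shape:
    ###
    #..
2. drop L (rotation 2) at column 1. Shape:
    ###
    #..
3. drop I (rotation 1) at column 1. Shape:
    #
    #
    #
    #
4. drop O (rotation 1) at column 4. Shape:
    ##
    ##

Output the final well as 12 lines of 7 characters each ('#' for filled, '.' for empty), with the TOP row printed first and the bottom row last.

Answer: .......
.......
.......
.......
.......
.#.....
.#.....
.#.....
.#..##.
.#####.
.#.###.
...#...

Derivation:
Drop 1: L rot2 at col 3 lands with bottom-row=0; cleared 0 line(s) (total 0); column heights now [0 0 0 2 2 2 0], max=2
Drop 2: L rot2 at col 1 lands with bottom-row=1; cleared 0 line(s) (total 0); column heights now [0 3 3 3 2 2 0], max=3
Drop 3: I rot1 at col 1 lands with bottom-row=3; cleared 0 line(s) (total 0); column heights now [0 7 3 3 2 2 0], max=7
Drop 4: O rot1 at col 4 lands with bottom-row=2; cleared 0 line(s) (total 0); column heights now [0 7 3 3 4 4 0], max=7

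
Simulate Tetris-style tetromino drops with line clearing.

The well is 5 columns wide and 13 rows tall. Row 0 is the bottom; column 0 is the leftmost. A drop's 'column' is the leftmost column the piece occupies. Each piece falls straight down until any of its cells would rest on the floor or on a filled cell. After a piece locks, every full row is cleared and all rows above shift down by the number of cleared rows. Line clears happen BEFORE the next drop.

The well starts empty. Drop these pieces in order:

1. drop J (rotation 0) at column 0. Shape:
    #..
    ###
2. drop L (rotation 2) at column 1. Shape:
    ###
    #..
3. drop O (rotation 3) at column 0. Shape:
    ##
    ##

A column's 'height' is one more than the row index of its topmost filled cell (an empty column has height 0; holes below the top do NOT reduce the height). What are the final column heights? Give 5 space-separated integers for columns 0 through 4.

Drop 1: J rot0 at col 0 lands with bottom-row=0; cleared 0 line(s) (total 0); column heights now [2 1 1 0 0], max=2
Drop 2: L rot2 at col 1 lands with bottom-row=1; cleared 0 line(s) (total 0); column heights now [2 3 3 3 0], max=3
Drop 3: O rot3 at col 0 lands with bottom-row=3; cleared 0 line(s) (total 0); column heights now [5 5 3 3 0], max=5

Answer: 5 5 3 3 0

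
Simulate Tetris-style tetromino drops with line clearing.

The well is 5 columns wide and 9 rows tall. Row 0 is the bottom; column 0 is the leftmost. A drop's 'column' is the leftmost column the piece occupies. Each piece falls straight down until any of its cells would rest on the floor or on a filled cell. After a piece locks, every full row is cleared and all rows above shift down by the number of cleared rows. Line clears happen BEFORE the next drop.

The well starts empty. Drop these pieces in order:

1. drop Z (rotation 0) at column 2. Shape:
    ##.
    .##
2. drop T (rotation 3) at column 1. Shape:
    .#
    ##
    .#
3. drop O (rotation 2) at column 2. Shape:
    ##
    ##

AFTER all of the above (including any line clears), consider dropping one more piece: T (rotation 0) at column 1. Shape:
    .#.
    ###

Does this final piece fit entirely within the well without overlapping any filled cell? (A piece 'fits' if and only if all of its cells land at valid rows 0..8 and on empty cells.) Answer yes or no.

Answer: yes

Derivation:
Drop 1: Z rot0 at col 2 lands with bottom-row=0; cleared 0 line(s) (total 0); column heights now [0 0 2 2 1], max=2
Drop 2: T rot3 at col 1 lands with bottom-row=2; cleared 0 line(s) (total 0); column heights now [0 4 5 2 1], max=5
Drop 3: O rot2 at col 2 lands with bottom-row=5; cleared 0 line(s) (total 0); column heights now [0 4 7 7 1], max=7
Test piece T rot0 at col 1 (width 3): heights before test = [0 4 7 7 1]; fits = True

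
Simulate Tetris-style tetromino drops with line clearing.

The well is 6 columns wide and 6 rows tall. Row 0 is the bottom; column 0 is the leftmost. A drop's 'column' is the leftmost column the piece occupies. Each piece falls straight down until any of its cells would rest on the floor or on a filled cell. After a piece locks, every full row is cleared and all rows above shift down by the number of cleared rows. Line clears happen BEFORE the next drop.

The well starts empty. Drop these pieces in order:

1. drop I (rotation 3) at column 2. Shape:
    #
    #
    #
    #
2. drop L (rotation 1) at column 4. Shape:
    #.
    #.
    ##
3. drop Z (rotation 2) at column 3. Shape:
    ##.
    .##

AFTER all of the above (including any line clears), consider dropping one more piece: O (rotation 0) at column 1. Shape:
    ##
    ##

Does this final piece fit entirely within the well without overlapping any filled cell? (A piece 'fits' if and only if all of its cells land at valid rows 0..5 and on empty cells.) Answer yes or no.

Drop 1: I rot3 at col 2 lands with bottom-row=0; cleared 0 line(s) (total 0); column heights now [0 0 4 0 0 0], max=4
Drop 2: L rot1 at col 4 lands with bottom-row=0; cleared 0 line(s) (total 0); column heights now [0 0 4 0 3 1], max=4
Drop 3: Z rot2 at col 3 lands with bottom-row=3; cleared 0 line(s) (total 0); column heights now [0 0 4 5 5 4], max=5
Test piece O rot0 at col 1 (width 2): heights before test = [0 0 4 5 5 4]; fits = True

Answer: yes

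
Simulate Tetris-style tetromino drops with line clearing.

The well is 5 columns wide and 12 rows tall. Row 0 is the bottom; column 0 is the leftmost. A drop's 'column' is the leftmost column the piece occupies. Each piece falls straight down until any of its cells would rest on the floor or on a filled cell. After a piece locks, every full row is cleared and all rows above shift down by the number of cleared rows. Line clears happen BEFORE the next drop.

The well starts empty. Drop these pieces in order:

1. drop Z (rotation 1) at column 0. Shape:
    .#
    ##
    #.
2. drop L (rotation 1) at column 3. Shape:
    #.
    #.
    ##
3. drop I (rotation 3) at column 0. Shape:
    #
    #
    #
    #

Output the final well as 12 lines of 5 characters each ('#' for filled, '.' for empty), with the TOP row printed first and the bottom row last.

Drop 1: Z rot1 at col 0 lands with bottom-row=0; cleared 0 line(s) (total 0); column heights now [2 3 0 0 0], max=3
Drop 2: L rot1 at col 3 lands with bottom-row=0; cleared 0 line(s) (total 0); column heights now [2 3 0 3 1], max=3
Drop 3: I rot3 at col 0 lands with bottom-row=2; cleared 0 line(s) (total 0); column heights now [6 3 0 3 1], max=6

Answer: .....
.....
.....
.....
.....
.....
#....
#....
#....
##.#.
##.#.
#..##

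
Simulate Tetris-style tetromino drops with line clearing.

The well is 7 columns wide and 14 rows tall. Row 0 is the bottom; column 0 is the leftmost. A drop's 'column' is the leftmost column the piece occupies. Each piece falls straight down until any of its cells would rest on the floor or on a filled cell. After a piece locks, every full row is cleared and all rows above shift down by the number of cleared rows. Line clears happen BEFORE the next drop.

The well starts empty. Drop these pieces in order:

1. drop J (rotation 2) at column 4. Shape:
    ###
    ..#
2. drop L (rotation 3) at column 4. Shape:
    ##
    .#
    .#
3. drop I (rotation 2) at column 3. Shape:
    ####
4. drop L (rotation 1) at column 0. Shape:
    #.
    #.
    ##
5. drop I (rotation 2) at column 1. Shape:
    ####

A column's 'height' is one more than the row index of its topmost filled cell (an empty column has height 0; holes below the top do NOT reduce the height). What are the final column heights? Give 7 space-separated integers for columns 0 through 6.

Drop 1: J rot2 at col 4 lands with bottom-row=0; cleared 0 line(s) (total 0); column heights now [0 0 0 0 2 2 2], max=2
Drop 2: L rot3 at col 4 lands with bottom-row=2; cleared 0 line(s) (total 0); column heights now [0 0 0 0 5 5 2], max=5
Drop 3: I rot2 at col 3 lands with bottom-row=5; cleared 0 line(s) (total 0); column heights now [0 0 0 6 6 6 6], max=6
Drop 4: L rot1 at col 0 lands with bottom-row=0; cleared 0 line(s) (total 0); column heights now [3 1 0 6 6 6 6], max=6
Drop 5: I rot2 at col 1 lands with bottom-row=6; cleared 0 line(s) (total 0); column heights now [3 7 7 7 7 6 6], max=7

Answer: 3 7 7 7 7 6 6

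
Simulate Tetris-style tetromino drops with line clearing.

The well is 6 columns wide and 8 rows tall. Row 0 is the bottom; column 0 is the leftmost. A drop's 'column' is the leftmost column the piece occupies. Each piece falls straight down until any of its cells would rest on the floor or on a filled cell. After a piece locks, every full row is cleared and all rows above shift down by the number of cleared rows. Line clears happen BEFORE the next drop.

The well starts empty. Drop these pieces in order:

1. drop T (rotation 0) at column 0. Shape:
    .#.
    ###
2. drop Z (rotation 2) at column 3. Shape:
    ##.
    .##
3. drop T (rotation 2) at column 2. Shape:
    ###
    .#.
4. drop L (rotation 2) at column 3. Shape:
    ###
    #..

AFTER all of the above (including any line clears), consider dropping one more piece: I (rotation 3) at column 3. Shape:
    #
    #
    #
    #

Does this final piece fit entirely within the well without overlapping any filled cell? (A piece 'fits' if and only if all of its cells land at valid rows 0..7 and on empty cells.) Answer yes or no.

Answer: no

Derivation:
Drop 1: T rot0 at col 0 lands with bottom-row=0; cleared 0 line(s) (total 0); column heights now [1 2 1 0 0 0], max=2
Drop 2: Z rot2 at col 3 lands with bottom-row=0; cleared 0 line(s) (total 0); column heights now [1 2 1 2 2 1], max=2
Drop 3: T rot2 at col 2 lands with bottom-row=2; cleared 0 line(s) (total 0); column heights now [1 2 4 4 4 1], max=4
Drop 4: L rot2 at col 3 lands with bottom-row=4; cleared 0 line(s) (total 0); column heights now [1 2 4 6 6 6], max=6
Test piece I rot3 at col 3 (width 1): heights before test = [1 2 4 6 6 6]; fits = False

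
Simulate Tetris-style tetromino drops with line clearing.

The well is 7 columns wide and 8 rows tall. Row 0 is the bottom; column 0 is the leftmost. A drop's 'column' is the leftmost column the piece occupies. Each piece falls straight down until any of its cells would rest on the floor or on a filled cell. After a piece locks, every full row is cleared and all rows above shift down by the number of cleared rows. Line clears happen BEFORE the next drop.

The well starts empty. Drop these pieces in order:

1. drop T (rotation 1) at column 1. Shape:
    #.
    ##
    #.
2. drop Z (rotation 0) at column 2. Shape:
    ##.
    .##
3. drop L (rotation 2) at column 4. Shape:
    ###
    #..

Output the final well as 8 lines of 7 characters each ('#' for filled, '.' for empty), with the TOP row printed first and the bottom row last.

Drop 1: T rot1 at col 1 lands with bottom-row=0; cleared 0 line(s) (total 0); column heights now [0 3 2 0 0 0 0], max=3
Drop 2: Z rot0 at col 2 lands with bottom-row=1; cleared 0 line(s) (total 0); column heights now [0 3 3 3 2 0 0], max=3
Drop 3: L rot2 at col 4 lands with bottom-row=2; cleared 0 line(s) (total 0); column heights now [0 3 3 3 4 4 4], max=4

Answer: .......
.......
.......
.......
....###
.####..
.####..
.#.....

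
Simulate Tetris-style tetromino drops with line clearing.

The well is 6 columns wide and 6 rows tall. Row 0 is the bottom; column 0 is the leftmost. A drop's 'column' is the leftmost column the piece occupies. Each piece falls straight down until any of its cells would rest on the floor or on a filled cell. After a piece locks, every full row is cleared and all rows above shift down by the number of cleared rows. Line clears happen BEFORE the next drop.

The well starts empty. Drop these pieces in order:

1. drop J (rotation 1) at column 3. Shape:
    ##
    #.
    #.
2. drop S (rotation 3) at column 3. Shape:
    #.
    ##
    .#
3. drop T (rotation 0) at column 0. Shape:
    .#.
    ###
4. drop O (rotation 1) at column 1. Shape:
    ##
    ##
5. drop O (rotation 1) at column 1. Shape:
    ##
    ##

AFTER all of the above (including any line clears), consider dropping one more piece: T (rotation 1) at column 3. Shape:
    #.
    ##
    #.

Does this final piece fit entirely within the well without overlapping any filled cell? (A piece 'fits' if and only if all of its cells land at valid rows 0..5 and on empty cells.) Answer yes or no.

Answer: no

Derivation:
Drop 1: J rot1 at col 3 lands with bottom-row=0; cleared 0 line(s) (total 0); column heights now [0 0 0 3 3 0], max=3
Drop 2: S rot3 at col 3 lands with bottom-row=3; cleared 0 line(s) (total 0); column heights now [0 0 0 6 5 0], max=6
Drop 3: T rot0 at col 0 lands with bottom-row=0; cleared 0 line(s) (total 0); column heights now [1 2 1 6 5 0], max=6
Drop 4: O rot1 at col 1 lands with bottom-row=2; cleared 0 line(s) (total 0); column heights now [1 4 4 6 5 0], max=6
Drop 5: O rot1 at col 1 lands with bottom-row=4; cleared 0 line(s) (total 0); column heights now [1 6 6 6 5 0], max=6
Test piece T rot1 at col 3 (width 2): heights before test = [1 6 6 6 5 0]; fits = False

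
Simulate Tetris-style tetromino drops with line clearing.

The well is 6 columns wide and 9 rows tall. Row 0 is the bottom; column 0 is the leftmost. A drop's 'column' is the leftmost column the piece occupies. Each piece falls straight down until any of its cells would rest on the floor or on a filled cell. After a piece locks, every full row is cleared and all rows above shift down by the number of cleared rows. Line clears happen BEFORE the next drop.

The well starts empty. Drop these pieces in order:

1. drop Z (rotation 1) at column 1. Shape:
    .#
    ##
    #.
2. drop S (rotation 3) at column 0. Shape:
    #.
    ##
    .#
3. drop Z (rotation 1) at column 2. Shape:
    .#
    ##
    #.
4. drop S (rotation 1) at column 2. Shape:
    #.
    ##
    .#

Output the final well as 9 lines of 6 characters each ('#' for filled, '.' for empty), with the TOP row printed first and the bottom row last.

Drop 1: Z rot1 at col 1 lands with bottom-row=0; cleared 0 line(s) (total 0); column heights now [0 2 3 0 0 0], max=3
Drop 2: S rot3 at col 0 lands with bottom-row=2; cleared 0 line(s) (total 0); column heights now [5 4 3 0 0 0], max=5
Drop 3: Z rot1 at col 2 lands with bottom-row=3; cleared 0 line(s) (total 0); column heights now [5 4 5 6 0 0], max=6
Drop 4: S rot1 at col 2 lands with bottom-row=6; cleared 0 line(s) (total 0); column heights now [5 4 9 8 0 0], max=9

Answer: ..#...
..##..
...#..
...#..
#.##..
###...
.##...
.##...
.#....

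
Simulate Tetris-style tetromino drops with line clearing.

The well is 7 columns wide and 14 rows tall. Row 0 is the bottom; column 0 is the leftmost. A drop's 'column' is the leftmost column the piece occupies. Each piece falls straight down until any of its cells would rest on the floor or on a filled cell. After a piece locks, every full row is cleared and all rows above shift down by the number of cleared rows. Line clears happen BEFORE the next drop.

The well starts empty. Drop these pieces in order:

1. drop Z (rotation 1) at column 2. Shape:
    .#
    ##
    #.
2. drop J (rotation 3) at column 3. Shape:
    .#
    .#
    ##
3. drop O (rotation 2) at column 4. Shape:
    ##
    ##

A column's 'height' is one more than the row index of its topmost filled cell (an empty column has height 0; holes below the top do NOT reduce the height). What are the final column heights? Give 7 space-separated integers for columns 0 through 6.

Answer: 0 0 2 4 8 8 0

Derivation:
Drop 1: Z rot1 at col 2 lands with bottom-row=0; cleared 0 line(s) (total 0); column heights now [0 0 2 3 0 0 0], max=3
Drop 2: J rot3 at col 3 lands with bottom-row=3; cleared 0 line(s) (total 0); column heights now [0 0 2 4 6 0 0], max=6
Drop 3: O rot2 at col 4 lands with bottom-row=6; cleared 0 line(s) (total 0); column heights now [0 0 2 4 8 8 0], max=8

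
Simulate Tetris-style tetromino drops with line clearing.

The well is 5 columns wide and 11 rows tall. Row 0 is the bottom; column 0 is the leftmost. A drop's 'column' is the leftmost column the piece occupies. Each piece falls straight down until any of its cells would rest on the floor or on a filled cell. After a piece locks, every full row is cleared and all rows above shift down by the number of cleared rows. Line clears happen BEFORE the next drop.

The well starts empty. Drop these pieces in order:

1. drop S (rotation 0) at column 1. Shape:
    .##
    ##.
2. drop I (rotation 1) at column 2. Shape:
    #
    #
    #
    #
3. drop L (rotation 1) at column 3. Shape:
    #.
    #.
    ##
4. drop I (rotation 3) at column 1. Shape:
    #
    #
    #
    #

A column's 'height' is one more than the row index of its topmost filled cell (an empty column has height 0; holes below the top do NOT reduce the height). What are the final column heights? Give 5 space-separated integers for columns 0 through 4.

Answer: 0 5 6 5 3

Derivation:
Drop 1: S rot0 at col 1 lands with bottom-row=0; cleared 0 line(s) (total 0); column heights now [0 1 2 2 0], max=2
Drop 2: I rot1 at col 2 lands with bottom-row=2; cleared 0 line(s) (total 0); column heights now [0 1 6 2 0], max=6
Drop 3: L rot1 at col 3 lands with bottom-row=2; cleared 0 line(s) (total 0); column heights now [0 1 6 5 3], max=6
Drop 4: I rot3 at col 1 lands with bottom-row=1; cleared 0 line(s) (total 0); column heights now [0 5 6 5 3], max=6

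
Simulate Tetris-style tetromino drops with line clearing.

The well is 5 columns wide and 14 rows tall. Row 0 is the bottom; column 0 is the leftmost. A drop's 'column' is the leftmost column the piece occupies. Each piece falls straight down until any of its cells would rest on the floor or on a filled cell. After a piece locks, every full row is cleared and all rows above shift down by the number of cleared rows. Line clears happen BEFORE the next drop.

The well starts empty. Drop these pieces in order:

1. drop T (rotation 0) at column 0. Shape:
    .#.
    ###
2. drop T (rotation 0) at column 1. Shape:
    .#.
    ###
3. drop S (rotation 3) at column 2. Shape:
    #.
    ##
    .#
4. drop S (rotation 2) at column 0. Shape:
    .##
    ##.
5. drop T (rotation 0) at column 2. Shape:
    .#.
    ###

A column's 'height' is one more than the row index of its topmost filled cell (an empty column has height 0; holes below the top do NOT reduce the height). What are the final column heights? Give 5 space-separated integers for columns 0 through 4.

Answer: 6 7 8 9 8

Derivation:
Drop 1: T rot0 at col 0 lands with bottom-row=0; cleared 0 line(s) (total 0); column heights now [1 2 1 0 0], max=2
Drop 2: T rot0 at col 1 lands with bottom-row=2; cleared 0 line(s) (total 0); column heights now [1 3 4 3 0], max=4
Drop 3: S rot3 at col 2 lands with bottom-row=3; cleared 0 line(s) (total 0); column heights now [1 3 6 5 0], max=6
Drop 4: S rot2 at col 0 lands with bottom-row=5; cleared 0 line(s) (total 0); column heights now [6 7 7 5 0], max=7
Drop 5: T rot0 at col 2 lands with bottom-row=7; cleared 0 line(s) (total 0); column heights now [6 7 8 9 8], max=9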